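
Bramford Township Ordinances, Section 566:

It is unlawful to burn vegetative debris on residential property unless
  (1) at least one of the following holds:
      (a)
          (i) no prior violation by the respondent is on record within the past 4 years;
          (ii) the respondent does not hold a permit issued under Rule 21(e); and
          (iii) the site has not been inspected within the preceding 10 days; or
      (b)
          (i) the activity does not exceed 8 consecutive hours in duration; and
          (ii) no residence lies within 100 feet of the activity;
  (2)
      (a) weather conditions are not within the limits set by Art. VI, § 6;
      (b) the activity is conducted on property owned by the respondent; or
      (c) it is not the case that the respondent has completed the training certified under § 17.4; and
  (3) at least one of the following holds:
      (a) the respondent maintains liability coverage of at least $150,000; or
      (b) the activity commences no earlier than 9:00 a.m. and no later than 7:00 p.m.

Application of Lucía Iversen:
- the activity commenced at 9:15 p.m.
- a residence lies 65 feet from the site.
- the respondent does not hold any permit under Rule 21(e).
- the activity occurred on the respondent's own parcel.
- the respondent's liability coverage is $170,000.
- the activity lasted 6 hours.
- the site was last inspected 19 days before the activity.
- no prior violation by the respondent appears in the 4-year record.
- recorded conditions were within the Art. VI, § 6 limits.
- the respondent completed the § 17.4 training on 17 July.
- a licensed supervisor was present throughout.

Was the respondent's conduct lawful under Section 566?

(i) no prior violation — holds.
(ii) not (holds permit) — holds.
(iii) not (site inspected) — holds.
(a): T AND T AND T → true.
(i) ≤ 8 hrs duration — satisfied.
(ii) no residence in 100 ft — fails.
So (b) is not satisfied (T AND F).
(1): T OR F → true.
(a) not (weather ok) — not met.
(b) own property — met.
(c) not (training certified) — fails.
(2): F OR T OR F → true.
(a) coverage ≥ $150,000 — holds.
(b) start within hours — not satisfied.
(3) = T OR F = true.
So Overall is satisfied (T AND T AND T).

Yes — lawful.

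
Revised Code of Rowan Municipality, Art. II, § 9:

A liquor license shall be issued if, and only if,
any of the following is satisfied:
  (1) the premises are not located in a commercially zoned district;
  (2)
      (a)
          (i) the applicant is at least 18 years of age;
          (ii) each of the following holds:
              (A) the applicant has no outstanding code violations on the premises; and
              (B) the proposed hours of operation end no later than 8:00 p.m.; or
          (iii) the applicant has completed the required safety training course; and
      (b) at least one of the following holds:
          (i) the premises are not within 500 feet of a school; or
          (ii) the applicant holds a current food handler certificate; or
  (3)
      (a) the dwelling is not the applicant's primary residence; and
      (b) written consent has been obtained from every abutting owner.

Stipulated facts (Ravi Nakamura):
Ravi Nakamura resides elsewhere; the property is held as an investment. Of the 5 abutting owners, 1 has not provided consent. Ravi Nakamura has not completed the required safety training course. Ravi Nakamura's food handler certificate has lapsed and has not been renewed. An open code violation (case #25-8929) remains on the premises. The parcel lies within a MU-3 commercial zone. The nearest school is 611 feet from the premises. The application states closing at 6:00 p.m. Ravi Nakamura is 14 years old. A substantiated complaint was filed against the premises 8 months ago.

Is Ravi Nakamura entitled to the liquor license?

No — denied.

(1) not (commercially zoned) — not met.
(i) age ≥ 18 — not satisfied.
(A) no code violations — fails.
(B) closes by 8 p.m. — met.
So (ii) is not satisfied (F AND T).
(iii) safety training — not satisfied.
(a): F OR F OR F → false.
(i) ≥500 ft from school — holds.
(ii) food handler cert. — not met.
(b) = T OR F = true.
So (2) is not satisfied (F AND T).
(a) not (primary residence) — satisfied.
(b) all abutters consent — not satisfied.
So (3) is not satisfied (T AND F).
Overall: F OR F OR F → false.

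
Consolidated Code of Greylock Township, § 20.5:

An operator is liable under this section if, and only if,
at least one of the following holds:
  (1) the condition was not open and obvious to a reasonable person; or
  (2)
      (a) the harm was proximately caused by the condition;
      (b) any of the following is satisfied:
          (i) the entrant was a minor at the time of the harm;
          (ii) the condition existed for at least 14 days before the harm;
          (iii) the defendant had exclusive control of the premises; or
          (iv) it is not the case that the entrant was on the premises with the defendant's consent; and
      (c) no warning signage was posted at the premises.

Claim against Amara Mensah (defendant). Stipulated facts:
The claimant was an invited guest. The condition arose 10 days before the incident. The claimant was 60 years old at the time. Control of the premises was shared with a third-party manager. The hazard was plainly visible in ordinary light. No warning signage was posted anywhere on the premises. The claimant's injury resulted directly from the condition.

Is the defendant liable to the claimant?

No — not liable.

(1) not open/obvious — fails.
(a) proximate cause — satisfied.
(i) entrant a minor — fails.
(ii) condition ≥14 days old — fails.
(iii) exclusive control — fails.
(iv) not (consent to enter) — fails.
So (b) is not satisfied (F OR F OR F OR F).
(c) no signage posted — holds.
So (2) is not satisfied (T AND F AND T).
Overall: F OR F → false.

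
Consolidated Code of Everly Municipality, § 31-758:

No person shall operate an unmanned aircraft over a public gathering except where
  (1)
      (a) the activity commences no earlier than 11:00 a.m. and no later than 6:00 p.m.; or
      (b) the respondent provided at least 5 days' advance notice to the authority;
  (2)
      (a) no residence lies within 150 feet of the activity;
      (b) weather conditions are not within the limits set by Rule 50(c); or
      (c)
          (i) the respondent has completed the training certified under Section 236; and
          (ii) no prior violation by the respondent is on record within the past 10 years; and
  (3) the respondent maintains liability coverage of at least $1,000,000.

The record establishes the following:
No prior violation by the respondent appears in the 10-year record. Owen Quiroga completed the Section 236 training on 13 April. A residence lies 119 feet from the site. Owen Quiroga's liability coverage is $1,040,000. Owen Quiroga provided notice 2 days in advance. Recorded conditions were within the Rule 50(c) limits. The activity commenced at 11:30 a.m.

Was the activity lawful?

(a) start within hours — satisfied.
(b) ≥5 days' notice — fails.
(1): T OR F → true.
(a) no residence in 150 ft — not met.
(b) not (weather ok) — not met.
(i) training certified — met.
(ii) no prior violation — holds.
So (c) is satisfied (T AND T).
(2) = F OR F OR T = true.
(3) coverage ≥ $1,000,000 — holds.
Overall = T AND T AND T = true.

Yes — lawful.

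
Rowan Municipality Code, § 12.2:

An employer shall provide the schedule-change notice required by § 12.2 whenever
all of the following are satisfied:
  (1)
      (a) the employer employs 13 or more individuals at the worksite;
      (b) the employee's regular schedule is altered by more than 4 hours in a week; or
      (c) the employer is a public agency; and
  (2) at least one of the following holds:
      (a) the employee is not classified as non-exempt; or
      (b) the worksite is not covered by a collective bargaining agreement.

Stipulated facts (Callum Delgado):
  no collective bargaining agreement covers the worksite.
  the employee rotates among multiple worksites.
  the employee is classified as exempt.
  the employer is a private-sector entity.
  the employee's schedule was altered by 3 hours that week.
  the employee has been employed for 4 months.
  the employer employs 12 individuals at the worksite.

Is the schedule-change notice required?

No — not required.

(a) ≥ 13 at site — not satisfied.
(b) schedule shift > 4h — not satisfied.
(c) public agency — fails.
(1): F OR F OR F → false.
(a) not (non-exempt) — holds.
(b) no CBA — satisfied.
(2) = T OR T = true.
So Overall is not satisfied (F AND T).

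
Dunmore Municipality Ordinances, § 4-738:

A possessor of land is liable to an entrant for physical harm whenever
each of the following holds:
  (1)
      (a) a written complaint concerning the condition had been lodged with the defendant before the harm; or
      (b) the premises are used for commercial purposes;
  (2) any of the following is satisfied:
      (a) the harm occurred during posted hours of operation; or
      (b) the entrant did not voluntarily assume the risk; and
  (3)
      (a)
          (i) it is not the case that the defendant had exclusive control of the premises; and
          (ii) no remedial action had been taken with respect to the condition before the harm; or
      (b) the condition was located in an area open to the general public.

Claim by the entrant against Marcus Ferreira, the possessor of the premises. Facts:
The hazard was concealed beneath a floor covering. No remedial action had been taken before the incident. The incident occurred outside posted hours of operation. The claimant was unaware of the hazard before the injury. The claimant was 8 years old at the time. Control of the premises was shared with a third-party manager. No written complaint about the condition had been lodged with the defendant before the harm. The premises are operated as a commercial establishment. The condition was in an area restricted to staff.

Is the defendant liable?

(a) complaint lodged — fails.
(b) commercial use — met.
So (1) is satisfied (F OR T).
(a) during posted hours — fails.
(b) no assumed risk — met.
(2): F OR T → true.
(i) not (exclusive control) — holds.
(ii) no remedial action — satisfied.
(a) = T AND T = true.
(b) public area — fails.
(3): T OR F → true.
Overall: T AND T AND T → true.

Yes — liable.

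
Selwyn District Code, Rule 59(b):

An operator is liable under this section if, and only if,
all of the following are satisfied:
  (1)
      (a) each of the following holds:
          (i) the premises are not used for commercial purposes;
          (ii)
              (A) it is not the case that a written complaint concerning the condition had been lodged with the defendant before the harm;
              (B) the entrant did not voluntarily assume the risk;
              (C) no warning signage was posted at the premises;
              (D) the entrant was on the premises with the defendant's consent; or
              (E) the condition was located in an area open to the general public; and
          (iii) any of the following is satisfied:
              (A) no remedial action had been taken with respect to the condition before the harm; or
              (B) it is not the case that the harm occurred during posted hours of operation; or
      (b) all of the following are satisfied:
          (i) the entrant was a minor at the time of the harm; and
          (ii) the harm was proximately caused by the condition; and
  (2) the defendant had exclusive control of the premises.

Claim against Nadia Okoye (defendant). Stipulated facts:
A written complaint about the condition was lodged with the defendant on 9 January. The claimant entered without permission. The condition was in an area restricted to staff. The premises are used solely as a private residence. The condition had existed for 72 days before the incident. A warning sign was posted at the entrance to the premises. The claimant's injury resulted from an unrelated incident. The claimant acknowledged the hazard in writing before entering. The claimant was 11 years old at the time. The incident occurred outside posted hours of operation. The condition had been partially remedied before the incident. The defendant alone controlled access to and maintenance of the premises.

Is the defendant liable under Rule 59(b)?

(i) not (commercial use) — satisfied.
(A) not (complaint lodged) — fails.
(B) no assumed risk — not met.
(C) no signage posted — fails.
(D) consent to enter — fails.
(E) public area — not met.
So (ii) is not satisfied (F OR F OR F OR F OR F).
(A) no remedial action — not satisfied.
(B) not (during posted hours) — satisfied.
(iii) = F OR T = true.
(a): T AND F AND T → false.
(i) entrant a minor — satisfied.
(ii) proximate cause — not met.
(b) = T AND F = false.
(1) = F OR F = false.
(2) exclusive control — holds.
Overall: F AND T → false.

No — not liable.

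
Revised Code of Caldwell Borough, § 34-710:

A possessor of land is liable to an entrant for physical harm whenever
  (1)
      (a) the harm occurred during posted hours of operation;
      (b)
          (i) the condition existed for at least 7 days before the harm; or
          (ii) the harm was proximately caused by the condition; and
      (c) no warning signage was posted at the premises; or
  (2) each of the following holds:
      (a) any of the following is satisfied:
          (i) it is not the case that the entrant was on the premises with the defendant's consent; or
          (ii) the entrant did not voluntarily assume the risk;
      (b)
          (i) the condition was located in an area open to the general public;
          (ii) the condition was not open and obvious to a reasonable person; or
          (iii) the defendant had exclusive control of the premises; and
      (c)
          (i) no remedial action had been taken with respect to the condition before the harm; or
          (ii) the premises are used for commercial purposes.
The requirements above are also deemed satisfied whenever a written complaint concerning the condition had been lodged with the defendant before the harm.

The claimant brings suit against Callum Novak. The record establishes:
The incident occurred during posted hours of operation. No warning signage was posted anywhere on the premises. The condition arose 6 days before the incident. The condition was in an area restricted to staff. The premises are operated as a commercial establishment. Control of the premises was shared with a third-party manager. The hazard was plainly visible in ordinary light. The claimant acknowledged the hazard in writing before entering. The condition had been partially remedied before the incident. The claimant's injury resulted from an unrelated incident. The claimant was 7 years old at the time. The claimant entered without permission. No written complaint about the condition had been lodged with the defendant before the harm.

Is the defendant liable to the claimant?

(a) during posted hours — satisfied.
(i) condition ≥7 days old — fails.
(ii) proximate cause — not met.
(b) = F OR F = false.
(c) no signage posted — satisfied.
So (1) is not satisfied (T AND F AND T).
(i) not (consent to enter) — holds.
(ii) no assumed risk — not met.
(a) = T OR F = true.
(i) public area — not met.
(ii) not open/obvious — fails.
(iii) exclusive control — fails.
(b): F OR F OR F → false.
(i) no remedial action — fails.
(ii) commercial use — met.
(c) = F OR T = true.
(2): T AND F AND T → false.
Overall: F OR F → false.
Exception (complaint lodged) — not satisfied.
Result: main false OR exception false → false.

No — not liable.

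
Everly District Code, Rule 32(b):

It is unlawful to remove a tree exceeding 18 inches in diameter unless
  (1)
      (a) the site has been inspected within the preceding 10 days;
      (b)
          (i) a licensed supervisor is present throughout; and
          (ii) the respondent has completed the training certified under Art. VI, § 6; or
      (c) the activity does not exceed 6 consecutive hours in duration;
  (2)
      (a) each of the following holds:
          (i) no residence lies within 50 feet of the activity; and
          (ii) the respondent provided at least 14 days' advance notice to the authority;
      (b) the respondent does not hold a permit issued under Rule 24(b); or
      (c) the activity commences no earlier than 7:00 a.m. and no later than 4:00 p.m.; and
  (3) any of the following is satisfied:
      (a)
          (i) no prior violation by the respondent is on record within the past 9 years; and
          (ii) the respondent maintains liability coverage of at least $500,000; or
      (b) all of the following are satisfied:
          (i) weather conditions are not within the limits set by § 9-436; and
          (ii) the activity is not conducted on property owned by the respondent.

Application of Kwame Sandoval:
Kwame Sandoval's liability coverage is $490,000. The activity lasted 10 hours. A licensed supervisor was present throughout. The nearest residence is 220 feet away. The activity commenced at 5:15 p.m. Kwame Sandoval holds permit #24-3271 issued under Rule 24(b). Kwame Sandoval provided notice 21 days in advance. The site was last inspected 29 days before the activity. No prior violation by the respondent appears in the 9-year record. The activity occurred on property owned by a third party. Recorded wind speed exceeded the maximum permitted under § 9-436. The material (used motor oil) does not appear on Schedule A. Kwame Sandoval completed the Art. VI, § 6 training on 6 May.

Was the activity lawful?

Yes — lawful.

(a) site inspected — not satisfied.
(i) supervisor present — satisfied.
(ii) training certified — holds.
(b) = T AND T = true.
(c) ≤ 6 hrs duration — fails.
(1) = F OR T OR F = true.
(i) no residence in 50 ft — holds.
(ii) ≥14 days' notice — satisfied.
So (a) is satisfied (T AND T).
(b) not (holds permit) — not satisfied.
(c) start within hours — fails.
(2): T OR F OR F → true.
(i) no prior violation — met.
(ii) coverage ≥ $500,000 — not met.
(a) = T AND F = false.
(i) not (weather ok) — holds.
(ii) not (own property) — holds.
(b) = T AND T = true.
(3): F OR T → true.
Overall: T AND T AND T → true.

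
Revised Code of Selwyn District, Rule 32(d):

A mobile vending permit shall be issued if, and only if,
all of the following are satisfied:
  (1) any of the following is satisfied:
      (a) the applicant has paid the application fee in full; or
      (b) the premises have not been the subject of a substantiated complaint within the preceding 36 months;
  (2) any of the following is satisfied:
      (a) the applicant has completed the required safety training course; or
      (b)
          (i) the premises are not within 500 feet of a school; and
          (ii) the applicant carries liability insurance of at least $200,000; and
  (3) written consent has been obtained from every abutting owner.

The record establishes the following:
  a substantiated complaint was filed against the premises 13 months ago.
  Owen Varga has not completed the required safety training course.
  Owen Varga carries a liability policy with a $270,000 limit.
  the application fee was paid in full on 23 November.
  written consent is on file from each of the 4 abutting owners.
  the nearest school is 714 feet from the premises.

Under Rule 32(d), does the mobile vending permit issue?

(a) fee paid — met.
(b) no complaint in 36 mo. — fails.
(1) = T OR F = true.
(a) safety training — fails.
(i) ≥500 ft from school — met.
(ii) insurance ≥ $200,000 — holds.
(b) = T AND T = true.
(2) = F OR T = true.
(3) all abutters consent — holds.
So Overall is satisfied (T AND T AND T).

Yes — granted.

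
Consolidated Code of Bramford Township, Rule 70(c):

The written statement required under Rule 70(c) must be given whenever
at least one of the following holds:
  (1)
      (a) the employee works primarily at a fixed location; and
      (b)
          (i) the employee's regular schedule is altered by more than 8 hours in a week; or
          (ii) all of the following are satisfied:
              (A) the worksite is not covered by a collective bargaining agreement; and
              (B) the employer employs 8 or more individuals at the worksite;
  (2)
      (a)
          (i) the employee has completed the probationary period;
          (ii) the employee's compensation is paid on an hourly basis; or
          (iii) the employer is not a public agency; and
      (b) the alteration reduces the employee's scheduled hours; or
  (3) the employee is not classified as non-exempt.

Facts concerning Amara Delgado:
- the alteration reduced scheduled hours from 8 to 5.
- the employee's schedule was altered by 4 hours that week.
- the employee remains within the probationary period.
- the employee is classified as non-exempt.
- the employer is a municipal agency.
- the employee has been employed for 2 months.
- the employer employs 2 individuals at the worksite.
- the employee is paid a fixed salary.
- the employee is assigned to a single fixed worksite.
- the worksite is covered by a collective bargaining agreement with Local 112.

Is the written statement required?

No — not required.

(a) fixed location — satisfied.
(i) schedule shift > 8h — not satisfied.
(A) no CBA — not satisfied.
(B) ≥ 8 at site — not satisfied.
(ii) = F AND F = false.
(b): F OR F → false.
(1) = T AND F = false.
(i) past probation — not satisfied.
(ii) hourly-paid — fails.
(iii) not (public agency) — not satisfied.
So (a) is not satisfied (F OR F OR F).
(b) hours reduced — holds.
(2): F AND T → false.
(3) not (non-exempt) — not met.
Overall: F OR F OR F → false.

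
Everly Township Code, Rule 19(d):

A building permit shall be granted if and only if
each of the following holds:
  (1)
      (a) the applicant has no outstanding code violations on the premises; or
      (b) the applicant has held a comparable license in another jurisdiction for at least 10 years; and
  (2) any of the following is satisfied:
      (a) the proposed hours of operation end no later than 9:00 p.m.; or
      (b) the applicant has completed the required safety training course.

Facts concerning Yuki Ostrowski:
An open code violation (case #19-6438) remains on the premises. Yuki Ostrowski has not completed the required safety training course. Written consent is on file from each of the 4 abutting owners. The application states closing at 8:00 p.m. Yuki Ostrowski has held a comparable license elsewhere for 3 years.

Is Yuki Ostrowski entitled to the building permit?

No — denied.

(a) no code violations — not satisfied.
(b) prior license ≥ 10 yr — fails.
(1) = F OR F = false.
(a) closes by 9 p.m. — met.
(b) safety training — not met.
(2): T OR F → true.
So Overall is not satisfied (F AND T).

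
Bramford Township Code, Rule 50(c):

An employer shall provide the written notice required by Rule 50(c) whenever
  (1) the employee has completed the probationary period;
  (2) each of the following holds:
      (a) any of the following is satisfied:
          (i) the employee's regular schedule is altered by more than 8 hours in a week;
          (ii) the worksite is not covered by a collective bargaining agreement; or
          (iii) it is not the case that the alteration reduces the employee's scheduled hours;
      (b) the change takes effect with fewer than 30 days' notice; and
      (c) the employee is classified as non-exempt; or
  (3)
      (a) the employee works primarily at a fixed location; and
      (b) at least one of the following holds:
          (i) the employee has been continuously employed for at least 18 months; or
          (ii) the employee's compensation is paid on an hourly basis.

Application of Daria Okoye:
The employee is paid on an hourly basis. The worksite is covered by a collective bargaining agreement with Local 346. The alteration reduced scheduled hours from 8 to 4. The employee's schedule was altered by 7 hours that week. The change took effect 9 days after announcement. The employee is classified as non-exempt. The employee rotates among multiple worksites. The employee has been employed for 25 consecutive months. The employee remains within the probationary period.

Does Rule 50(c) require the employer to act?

(1) past probation — not satisfied.
(i) schedule shift > 8h — fails.
(ii) no CBA — not met.
(iii) not (hours reduced) — fails.
(a): F OR F OR F → false.
(b) < 30 days' notice — met.
(c) non-exempt — satisfied.
(2) = F AND T AND T = false.
(a) fixed location — not met.
(i) tenure ≥ 18 mo. — holds.
(ii) hourly-paid — satisfied.
So (b) is satisfied (T OR T).
(3): F AND T → false.
Overall: F OR F OR F → false.

No — not required.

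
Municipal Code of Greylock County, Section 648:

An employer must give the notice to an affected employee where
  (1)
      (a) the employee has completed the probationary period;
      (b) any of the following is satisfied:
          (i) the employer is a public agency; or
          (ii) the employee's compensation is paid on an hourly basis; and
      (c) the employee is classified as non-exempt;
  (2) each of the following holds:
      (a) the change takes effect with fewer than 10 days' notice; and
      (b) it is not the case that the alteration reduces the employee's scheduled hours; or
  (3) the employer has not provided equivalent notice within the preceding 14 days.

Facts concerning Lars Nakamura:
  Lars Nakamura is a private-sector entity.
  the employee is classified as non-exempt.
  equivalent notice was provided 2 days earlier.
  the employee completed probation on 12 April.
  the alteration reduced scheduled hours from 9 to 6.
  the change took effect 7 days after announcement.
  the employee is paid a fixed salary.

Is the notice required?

(a) past probation — satisfied.
(i) public agency — fails.
(ii) hourly-paid — not met.
(b): F OR F → false.
(c) non-exempt — holds.
(1) = T AND F AND T = false.
(a) < 10 days' notice — met.
(b) not (hours reduced) — not satisfied.
(2): T AND F → false.
(3) no recent notice — fails.
Overall = F OR F OR F = false.

No — not required.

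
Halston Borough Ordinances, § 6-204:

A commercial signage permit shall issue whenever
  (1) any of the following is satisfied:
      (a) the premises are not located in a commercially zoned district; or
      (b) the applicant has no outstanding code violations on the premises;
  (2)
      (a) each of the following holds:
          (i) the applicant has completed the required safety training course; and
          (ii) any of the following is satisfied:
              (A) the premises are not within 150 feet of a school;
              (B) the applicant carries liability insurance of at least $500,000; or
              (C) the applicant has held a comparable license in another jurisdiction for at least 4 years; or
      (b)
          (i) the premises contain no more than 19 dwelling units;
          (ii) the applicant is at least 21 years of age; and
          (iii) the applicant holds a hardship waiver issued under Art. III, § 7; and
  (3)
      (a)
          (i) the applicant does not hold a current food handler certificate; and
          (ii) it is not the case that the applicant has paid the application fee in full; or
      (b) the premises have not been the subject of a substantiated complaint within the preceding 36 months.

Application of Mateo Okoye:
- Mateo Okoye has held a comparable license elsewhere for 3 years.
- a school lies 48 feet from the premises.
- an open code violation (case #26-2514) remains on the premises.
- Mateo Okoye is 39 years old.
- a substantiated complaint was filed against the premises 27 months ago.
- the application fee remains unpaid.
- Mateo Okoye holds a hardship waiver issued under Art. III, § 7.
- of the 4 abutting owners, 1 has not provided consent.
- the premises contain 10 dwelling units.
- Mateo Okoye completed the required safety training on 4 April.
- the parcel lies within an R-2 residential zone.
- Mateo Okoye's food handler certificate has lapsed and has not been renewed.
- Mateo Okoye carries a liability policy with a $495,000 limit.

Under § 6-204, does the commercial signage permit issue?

Yes — granted.

(a) not (commercially zoned) — holds.
(b) no code violations — not satisfied.
(1) = T OR F = true.
(i) safety training — satisfied.
(A) ≥150 ft from school — fails.
(B) insurance ≥ $500,000 — not satisfied.
(C) prior license ≥ 4 yr — not satisfied.
(ii) = F OR F OR F = false.
(a) = T AND F = false.
(i) ≤ 19 units — satisfied.
(ii) age ≥ 21 — satisfied.
(iii) hardship waiver — met.
So (b) is satisfied (T AND T AND T).
(2) = F OR T = true.
(i) not (food handler cert.) — met.
(ii) not (fee paid) — met.
So (a) is satisfied (T AND T).
(b) no complaint in 36 mo. — not satisfied.
So (3) is satisfied (T OR F).
Overall = T AND T AND T = true.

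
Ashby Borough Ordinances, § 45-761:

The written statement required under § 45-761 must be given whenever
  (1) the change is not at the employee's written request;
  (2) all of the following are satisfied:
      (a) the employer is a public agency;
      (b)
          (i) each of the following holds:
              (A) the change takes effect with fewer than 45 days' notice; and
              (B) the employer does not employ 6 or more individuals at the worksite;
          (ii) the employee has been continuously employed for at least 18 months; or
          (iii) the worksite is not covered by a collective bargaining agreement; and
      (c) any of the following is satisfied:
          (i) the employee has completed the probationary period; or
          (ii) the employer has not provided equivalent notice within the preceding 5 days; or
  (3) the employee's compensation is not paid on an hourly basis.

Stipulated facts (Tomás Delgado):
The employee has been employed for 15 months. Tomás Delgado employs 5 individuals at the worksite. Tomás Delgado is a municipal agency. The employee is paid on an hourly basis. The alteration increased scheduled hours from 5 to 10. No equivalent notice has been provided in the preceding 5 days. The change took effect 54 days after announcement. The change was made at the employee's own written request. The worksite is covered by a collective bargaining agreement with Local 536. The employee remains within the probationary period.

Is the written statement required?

No — not required.

(1) not employee-requested — fails.
(a) public agency — met.
(A) < 45 days' notice — fails.
(B) not (≥ 6 at site) — holds.
(i) = F AND T = false.
(ii) tenure ≥ 18 mo. — not satisfied.
(iii) no CBA — not met.
(b) = F OR F OR F = false.
(i) past probation — fails.
(ii) no recent notice — satisfied.
(c) = F OR T = true.
(2): T AND F AND T → false.
(3) not (hourly-paid) — fails.
Overall: F OR F OR F → false.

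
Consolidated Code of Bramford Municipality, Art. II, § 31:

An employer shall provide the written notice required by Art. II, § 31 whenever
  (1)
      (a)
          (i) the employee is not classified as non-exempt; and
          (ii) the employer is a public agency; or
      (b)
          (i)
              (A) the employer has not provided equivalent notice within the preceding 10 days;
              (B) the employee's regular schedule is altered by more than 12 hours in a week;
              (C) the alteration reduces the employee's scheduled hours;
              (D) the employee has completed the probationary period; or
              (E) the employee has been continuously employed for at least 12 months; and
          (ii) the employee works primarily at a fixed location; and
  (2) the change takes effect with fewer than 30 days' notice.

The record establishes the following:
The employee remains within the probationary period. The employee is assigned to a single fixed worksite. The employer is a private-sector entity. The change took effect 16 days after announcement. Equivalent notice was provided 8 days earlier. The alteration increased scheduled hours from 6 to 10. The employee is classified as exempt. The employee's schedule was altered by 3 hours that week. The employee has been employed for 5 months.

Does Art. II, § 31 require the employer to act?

No — not required.

(i) not (non-exempt) — holds.
(ii) public agency — not met.
So (a) is not satisfied (T AND F).
(A) no recent notice — not met.
(B) schedule shift > 12h — fails.
(C) hours reduced — fails.
(D) past probation — not satisfied.
(E) tenure ≥ 12 mo. — not satisfied.
(i): F OR F OR F OR F OR F → false.
(ii) fixed location — satisfied.
So (b) is not satisfied (F AND T).
So (1) is not satisfied (F OR F).
(2) < 30 days' notice — holds.
Overall = F AND T = false.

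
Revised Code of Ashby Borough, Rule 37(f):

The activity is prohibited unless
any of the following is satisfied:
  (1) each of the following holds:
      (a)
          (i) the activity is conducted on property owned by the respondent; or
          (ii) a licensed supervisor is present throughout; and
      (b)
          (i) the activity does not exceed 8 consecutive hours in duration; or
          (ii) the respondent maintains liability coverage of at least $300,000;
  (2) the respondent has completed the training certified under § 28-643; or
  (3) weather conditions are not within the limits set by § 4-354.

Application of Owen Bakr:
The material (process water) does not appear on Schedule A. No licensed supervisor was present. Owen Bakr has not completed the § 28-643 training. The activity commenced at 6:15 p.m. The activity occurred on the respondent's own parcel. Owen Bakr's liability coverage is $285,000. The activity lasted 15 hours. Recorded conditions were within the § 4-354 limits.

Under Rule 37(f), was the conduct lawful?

(i) own property — satisfied.
(ii) supervisor present — not satisfied.
So (a) is satisfied (T OR F).
(i) ≤ 8 hrs duration — not satisfied.
(ii) coverage ≥ $300,000 — not satisfied.
So (b) is not satisfied (F OR F).
(1) = T AND F = false.
(2) training certified — fails.
(3) not (weather ok) — fails.
So Overall is not satisfied (F OR F OR F).

No — unlawful.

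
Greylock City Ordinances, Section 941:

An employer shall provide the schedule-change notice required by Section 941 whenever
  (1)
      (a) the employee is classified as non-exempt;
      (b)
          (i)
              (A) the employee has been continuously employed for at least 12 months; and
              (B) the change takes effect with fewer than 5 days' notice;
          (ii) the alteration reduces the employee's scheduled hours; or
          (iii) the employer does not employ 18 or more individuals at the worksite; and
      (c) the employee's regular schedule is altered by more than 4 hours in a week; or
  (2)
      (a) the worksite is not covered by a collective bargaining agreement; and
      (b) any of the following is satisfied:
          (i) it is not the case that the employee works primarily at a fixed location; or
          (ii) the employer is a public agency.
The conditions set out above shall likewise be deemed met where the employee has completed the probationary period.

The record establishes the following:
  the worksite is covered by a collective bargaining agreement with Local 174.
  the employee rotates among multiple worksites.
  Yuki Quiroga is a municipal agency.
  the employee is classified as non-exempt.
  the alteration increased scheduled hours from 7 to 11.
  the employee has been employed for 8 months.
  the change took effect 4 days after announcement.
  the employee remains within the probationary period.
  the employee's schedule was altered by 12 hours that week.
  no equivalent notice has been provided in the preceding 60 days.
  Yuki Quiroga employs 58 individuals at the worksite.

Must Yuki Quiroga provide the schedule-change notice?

(a) non-exempt — holds.
(A) tenure ≥ 12 mo. — fails.
(B) < 5 days' notice — met.
(i) = F AND T = false.
(ii) hours reduced — fails.
(iii) not (≥ 18 at site) — not satisfied.
So (b) is not satisfied (F OR F OR F).
(c) schedule shift > 4h — met.
So (1) is not satisfied (T AND F AND T).
(a) no CBA — fails.
(i) not (fixed location) — holds.
(ii) public agency — holds.
(b): T OR T → true.
So (2) is not satisfied (F AND T).
Overall = F OR F = false.
Exception (past probation) — not satisfied.
Result: main false OR exception false → false.

No — not required.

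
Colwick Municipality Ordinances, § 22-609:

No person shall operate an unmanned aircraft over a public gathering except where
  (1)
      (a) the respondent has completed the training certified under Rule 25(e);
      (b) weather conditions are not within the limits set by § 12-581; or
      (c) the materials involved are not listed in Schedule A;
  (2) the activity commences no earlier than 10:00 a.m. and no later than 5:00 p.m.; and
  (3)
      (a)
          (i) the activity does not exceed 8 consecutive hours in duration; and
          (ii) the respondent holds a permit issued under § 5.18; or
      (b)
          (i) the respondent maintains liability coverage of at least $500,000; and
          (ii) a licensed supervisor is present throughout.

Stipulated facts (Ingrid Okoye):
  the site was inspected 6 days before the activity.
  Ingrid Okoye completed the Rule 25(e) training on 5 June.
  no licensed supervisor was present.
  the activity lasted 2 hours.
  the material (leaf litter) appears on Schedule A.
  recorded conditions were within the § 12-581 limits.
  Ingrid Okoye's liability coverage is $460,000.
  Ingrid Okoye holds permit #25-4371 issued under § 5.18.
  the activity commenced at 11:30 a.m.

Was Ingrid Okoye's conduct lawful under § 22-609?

(a) training certified — satisfied.
(b) not (weather ok) — not satisfied.
(c) not (Schedule A material) — fails.
(1) = T OR F OR F = true.
(2) start within hours — holds.
(i) ≤ 8 hrs duration — holds.
(ii) holds permit — satisfied.
(a) = T AND T = true.
(i) coverage ≥ $500,000 — not satisfied.
(ii) supervisor present — fails.
(b) = F AND F = false.
So (3) is satisfied (T OR F).
Overall: T AND T AND T → true.

Yes — lawful.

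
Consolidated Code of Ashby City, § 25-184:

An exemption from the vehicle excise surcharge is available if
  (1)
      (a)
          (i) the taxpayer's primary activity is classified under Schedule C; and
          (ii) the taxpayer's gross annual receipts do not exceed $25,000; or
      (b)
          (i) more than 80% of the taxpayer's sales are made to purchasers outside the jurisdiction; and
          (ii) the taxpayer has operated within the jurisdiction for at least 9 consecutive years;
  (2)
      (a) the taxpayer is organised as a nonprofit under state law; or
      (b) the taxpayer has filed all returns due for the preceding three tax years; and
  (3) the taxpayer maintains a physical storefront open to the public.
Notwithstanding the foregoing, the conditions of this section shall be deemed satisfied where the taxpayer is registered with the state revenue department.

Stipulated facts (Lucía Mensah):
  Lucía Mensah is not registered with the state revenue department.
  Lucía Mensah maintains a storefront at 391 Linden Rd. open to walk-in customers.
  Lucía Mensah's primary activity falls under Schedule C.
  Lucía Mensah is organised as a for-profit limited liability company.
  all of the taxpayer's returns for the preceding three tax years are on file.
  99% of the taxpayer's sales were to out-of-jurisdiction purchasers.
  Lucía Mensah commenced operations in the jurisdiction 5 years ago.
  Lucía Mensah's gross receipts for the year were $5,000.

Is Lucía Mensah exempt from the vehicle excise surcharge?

(i) Schedule C activity — holds.
(ii) receipts ≤ $25,000 — met.
(a): T AND T → true.
(i) >80% out-of-jur. sales — satisfied.
(ii) ≥ 9 yrs in jurisdiction — not met.
(b): T AND F → false.
(1): T OR F → true.
(a) nonprofit — not satisfied.
(b) returns current — satisfied.
So (2) is satisfied (F OR T).
(3) has storefront — holds.
So Overall is satisfied (T AND T AND T).
Exception (state-registered) — not satisfied.
Result: main true OR exception false → true.

Yes — exempt.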